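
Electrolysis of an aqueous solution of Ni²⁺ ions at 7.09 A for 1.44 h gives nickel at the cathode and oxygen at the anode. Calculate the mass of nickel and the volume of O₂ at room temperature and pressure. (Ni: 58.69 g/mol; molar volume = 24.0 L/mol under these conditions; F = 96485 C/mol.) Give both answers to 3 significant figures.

11.2 g Ni; 2.29 L O₂

Q = 7.09 × 5184 = 36750 C; n(e⁻) = 36750 / 96485 = 0.3809 mol
Cathode: Ni²⁺ + 2e⁻ → Ni → n(Ni) = 0.3809/2 = 0.1905 mol → 11.2 g
Anode: 2H₂O → O₂ + 4H⁺ + 4e⁻ → n(O₂) = 0.3809/4 = 0.09523 mol → 2.29 L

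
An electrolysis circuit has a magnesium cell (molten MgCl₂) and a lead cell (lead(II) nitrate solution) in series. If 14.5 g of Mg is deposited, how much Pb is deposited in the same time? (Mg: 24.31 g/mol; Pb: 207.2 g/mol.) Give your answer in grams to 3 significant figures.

124 g

n(Mg) = 14.5 / 24.31 = 0.5965 mol
Mg²⁺ + 2e⁻ → Mg, so n(e⁻) = 2 × 0.5965 = 1.193 mol
Same current for the same time ⇒ same n(e⁻) = 1.193 mol in both cells.
Pb²⁺ + 2e⁻ → Pb, so n(Pb) = 1.193 / 2 = 0.5965 mol
m(Pb) = 0.5965 × 207.2 = 124 g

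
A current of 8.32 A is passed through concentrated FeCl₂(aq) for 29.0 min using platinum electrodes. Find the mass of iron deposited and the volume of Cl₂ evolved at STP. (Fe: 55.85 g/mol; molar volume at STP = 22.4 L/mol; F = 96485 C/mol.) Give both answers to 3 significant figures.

Q = 8.32 × 1740 = 14480 C; n(e⁻) = 14480 / 96485 = 0.1501 mol
Cathode: Fe²⁺ + 2e⁻ → Fe → n(Fe) = 0.1501/2 = 0.07505 mol → 4.19 g
Anode: 2Cl⁻ → Cl₂ + 2e⁻ → n(Cl₂) = 0.1501/2 = 0.07505 mol → 1.68 L

4.19 g Fe; 1.68 L Cl₂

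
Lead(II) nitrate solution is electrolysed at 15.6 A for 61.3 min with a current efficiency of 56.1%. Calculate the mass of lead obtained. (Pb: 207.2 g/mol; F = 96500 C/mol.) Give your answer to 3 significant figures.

Q = 15.6 × 3678 = 57380 C
n(e⁻) = 57380 / 96500 = 0.5946 mol
Pb²⁺ + 2e⁻ → Pb, so theoretical m(Pb) = 0.2973 × 207.2 = 61.60 g
Actual mass = 56.1% × 61.60 = 34.6 g

34.6 g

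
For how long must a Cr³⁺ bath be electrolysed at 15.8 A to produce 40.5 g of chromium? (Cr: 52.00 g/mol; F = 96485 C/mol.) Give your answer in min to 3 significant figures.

238 min

n(Cr) = 40.5 / 52.00 = 0.7788 mol
Cr³⁺ + 3e⁻ → Cr, so n(e⁻) = 3 × 0.7788 = 2.336 mol
Q = 2.336 × 96485 = 2.254×10^5 C
t = Q / I = 2.254×10^5 / 15.8 = 14270 s = 238 min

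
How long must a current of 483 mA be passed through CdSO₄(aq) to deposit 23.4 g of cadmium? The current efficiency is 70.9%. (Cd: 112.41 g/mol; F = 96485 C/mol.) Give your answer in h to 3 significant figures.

n(Cd) = 23.4 / 112.41 = 0.2082 mol
Cd²⁺ + 2e⁻ → Cd, so n(e⁻) = 2 × 0.2082 = 0.4164 mol
Q = 0.4164 × 96485 / 0.709 = 56670 C
t = Q / I = 56670 / 0.483 = 1.173×10^5 s = 32.6 h

32.6 h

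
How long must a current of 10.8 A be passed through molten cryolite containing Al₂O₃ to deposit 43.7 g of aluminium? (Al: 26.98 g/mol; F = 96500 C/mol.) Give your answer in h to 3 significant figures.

n(Al) = 43.7 / 26.98 = 1.620 mol
Al³⁺ + 3e⁻ → Al, so n(e⁻) = 3 × 1.620 = 4.860 mol
Q = 4.860 × 96500 = 4.690×10^5 C
t = Q / I = 4.690×10^5 / 10.8 = 43430 s = 12.1 h

12.1 h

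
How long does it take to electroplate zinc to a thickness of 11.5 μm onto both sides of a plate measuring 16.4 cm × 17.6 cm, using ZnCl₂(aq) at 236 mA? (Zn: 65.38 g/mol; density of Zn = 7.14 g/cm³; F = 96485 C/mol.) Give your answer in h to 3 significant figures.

16.5 h

Plated area = 2 × 16.4 × 17.6 = 577.3 cm²
Volume = 577.3 × 11.5×10⁻⁴ cm = 0.6639 cm³
m(Zn) = 0.6639 × 7.14 = 4.740 g
n(Zn) = 4.740 / 65.38 = 0.07250 mol; n(e⁻) = 2 × 0.07250 = 0.1450 mol
Q = 0.1450 × 96485 = 13990 C
t = 13990 / 0.236 = 59280 s = 16.5 h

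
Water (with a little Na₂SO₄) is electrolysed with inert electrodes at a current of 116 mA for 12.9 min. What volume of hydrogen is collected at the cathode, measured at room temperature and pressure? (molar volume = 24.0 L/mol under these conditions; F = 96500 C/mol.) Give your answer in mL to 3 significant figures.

Charge passed = 0.116 × 774 = 89.78 C
n(e⁻) = 89.78 / 96500 = 9.304×10^-4 mol
2H⁺ + 2e⁻ → H₂, so n(H₂) = 9.304×10^-4 / 2 = 4.652×10^-4 mol
V = 4.652×10^-4 × 24.0 = 0.01116 L
= 11.2 mL

11.2 mL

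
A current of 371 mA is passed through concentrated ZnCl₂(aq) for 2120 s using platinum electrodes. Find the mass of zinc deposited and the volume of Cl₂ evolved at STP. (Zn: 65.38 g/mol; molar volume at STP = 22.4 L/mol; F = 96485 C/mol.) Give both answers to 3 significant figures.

Q = 0.371 × 2120 = 786.5 C; n(e⁻) = 786.5 / 96485 = 0.008152 mol
Cathode: Zn²⁺ + 2e⁻ → Zn → n(Zn) = 0.008152/2 = 0.004076 mol → 0.266 g
Anode: 2Cl⁻ → Cl₂ + 2e⁻ → n(Cl₂) = 0.008152/2 = 0.004076 mol → 0.0913 L

0.266 g Zn; 0.0913 L Cl₂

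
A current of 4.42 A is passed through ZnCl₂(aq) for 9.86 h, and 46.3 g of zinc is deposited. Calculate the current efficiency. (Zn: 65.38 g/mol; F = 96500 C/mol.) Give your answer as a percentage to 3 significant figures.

87.1%

Q = 4.42 × 35496 = 1.569×10^5 C
n(e⁻) = 1.569×10^5 / 96500 = 1.626 mol
Zn²⁺ + 2e⁻ → Zn, so theoretical n(Zn) = 0.8130 mol → 53.15 g
Efficiency = 46.3 / 53.15 = 0.8711 = 87.1%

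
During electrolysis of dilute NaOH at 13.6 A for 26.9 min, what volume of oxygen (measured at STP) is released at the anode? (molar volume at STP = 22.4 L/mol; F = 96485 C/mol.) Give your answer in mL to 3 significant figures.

1270 mL

Charge passed = 13.6 × 1614 = 21950 C
Moles of electrons = 21950 / 96485 = 0.2275 mol
2H₂O → O₂ + 4H⁺ + 4e⁻, so n(O₂) = 0.2275 / 4 = 0.05688 mol
V = 0.05688 × 22.4 = 1.274 L
= 1270 mL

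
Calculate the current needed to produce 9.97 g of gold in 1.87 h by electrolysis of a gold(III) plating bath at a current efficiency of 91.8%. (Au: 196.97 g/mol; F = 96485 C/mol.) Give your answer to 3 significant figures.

2.37 A

n(Au) = 9.97 / 196.97 = 0.05062 mol
Au³⁺ + 3e⁻ → Au, so n(e⁻) = 3 × 0.05062 = 0.1519 mol
Q = 0.1519 × 96485 / 0.918 = 15970 C
I = Q / t = 15970 / 6732 s = 2.37 A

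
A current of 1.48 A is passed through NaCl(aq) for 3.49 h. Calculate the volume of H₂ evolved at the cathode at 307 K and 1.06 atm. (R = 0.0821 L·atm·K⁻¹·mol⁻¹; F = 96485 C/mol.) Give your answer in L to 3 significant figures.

2.29 L

Charge passed = 1.48 × 12564 = 18590 C
n(e⁻) = 18590 / 96485 = 0.1927 mol
2H⁺ + 2e⁻ → H₂, so n(H₂) = 0.1927 / 2 = 0.09635 mol
V = nRT/P = 0.09635 × 0.0821 × 307 / 1.06 = 2.291 L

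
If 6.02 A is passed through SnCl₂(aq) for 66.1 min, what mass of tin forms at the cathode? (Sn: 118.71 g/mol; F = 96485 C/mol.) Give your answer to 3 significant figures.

14.7 g

Charge passed = 6.02 × 3966 = 23880 C
n(e⁻) = Q/F = 23880/96485 = 0.2475 mol
Sn²⁺ + 2e⁻ → Sn, so n(Sn) = 0.2475 / 2 = 0.1238 mol
m = 0.1238 × 118.71 = 14.7 g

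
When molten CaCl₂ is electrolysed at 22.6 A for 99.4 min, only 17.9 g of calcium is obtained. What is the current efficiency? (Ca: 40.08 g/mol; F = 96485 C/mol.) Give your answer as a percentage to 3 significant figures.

Q = 22.6 × 5964 = 1.348×10^5 C
n(e⁻) = 1.348×10^5 / 96485 = 1.397 mol
Ca²⁺ + 2e⁻ → Ca, so theoretical n(Ca) = 0.6985 mol → 28.00 g
Efficiency = 17.9 / 28.00 = 0.6393 = 63.9%

63.9%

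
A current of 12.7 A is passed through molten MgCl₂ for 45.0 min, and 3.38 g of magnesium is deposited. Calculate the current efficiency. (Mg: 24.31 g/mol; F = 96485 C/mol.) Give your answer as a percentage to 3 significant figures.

Q = 12.7 × 2700 = 34290 C
n(e⁻) = 34290 / 96485 = 0.3554 mol
Mg²⁺ + 2e⁻ → Mg, so theoretical n(Mg) = 0.1777 mol → 4.320 g
Efficiency = 3.38 / 4.320 = 0.7824 = 78.2%

78.2%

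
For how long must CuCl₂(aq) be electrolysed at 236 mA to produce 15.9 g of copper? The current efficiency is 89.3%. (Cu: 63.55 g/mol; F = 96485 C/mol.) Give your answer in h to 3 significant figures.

n(Cu) = 15.9 / 63.55 = 0.2502 mol
Cu²⁺ + 2e⁻ → Cu, so n(e⁻) = 2 × 0.2502 = 0.5004 mol
Q = 0.5004 × 96485 / 0.893 = 54070 C
t = Q / I = 54070 / 0.236 = 2.291×10^5 s = 63.6 h

63.6 h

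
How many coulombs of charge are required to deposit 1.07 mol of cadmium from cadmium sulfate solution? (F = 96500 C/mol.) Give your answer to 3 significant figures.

Cd²⁺ + 2e⁻ → Cd, so n(e⁻) = 2 × 1.07 = 2.140 mol
Q = 2.140 × 96500 = 2.065×10^5 C

2.07×10^5 C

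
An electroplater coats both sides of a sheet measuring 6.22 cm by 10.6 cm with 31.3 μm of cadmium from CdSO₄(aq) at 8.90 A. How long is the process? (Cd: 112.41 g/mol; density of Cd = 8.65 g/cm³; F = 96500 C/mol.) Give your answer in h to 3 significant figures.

Plated area = 2 × 6.22 × 10.6 = 131.9 cm²
Volume = 131.9 × 31.3×10⁻⁴ cm = 0.4128 cm³
m(Cd) = 0.4128 × 8.65 = 3.571 g
n(Cd) = 3.571 / 112.41 = 0.03177 mol; n(e⁻) = 2 × 0.03177 = 0.06354 mol
Q = 0.06354 × 96500 = 6132 C
t = 6132 / 8.90 = 689.0 s = 0.191 h

0.191 h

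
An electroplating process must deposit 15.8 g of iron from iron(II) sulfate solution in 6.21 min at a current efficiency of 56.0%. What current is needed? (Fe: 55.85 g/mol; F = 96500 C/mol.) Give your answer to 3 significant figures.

n(Fe) = 15.8 / 55.85 = 0.2829 mol
Fe²⁺ + 2e⁻ → Fe, so n(e⁻) = 2 × 0.2829 = 0.5658 mol
Q = 0.5658 × 96500 / 0.560 = 97500 C
I = Q / t = 97500 / 372.6 s = 262 A

262 A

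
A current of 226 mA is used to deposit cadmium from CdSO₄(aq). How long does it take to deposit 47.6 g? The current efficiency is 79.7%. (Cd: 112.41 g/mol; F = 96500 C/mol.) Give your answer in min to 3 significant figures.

n(Cd) = 47.6 / 112.41 = 0.4234 mol
Cd²⁺ + 2e⁻ → Cd, so n(e⁻) = 2 × 0.4234 = 0.8468 mol
Q = 0.8468 × 96500 / 0.797 = 1.025×10^5 C
t = Q / I = 1.025×10^5 / 0.226 = 4.535×10^5 s = 7560 min

7560 min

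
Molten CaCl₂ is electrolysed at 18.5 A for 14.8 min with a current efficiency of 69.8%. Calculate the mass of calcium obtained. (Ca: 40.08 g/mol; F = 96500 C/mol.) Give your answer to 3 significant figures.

Q = 18.5 × 888 = 16430 C
n(e⁻) = 16430 / 96500 = 0.1703 mol
Ca²⁺ + 2e⁻ → Ca, so theoretical m(Ca) = 0.08515 × 40.08 = 3.413 g
Actual mass = 69.8% × 3.413 = 2.38 g

2.38 g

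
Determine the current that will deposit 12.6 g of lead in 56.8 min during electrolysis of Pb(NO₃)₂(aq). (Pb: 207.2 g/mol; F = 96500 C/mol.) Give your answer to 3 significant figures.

n(Pb) = 12.6 / 207.2 = 0.06081 mol
Pb²⁺ + 2e⁻ → Pb, so n(e⁻) = 2 × 0.06081 = 0.1216 mol
Q = 0.1216 × 96500 = 11730 C
I = Q / t = 11730 / 3408 s = 3.44 A

3.44 A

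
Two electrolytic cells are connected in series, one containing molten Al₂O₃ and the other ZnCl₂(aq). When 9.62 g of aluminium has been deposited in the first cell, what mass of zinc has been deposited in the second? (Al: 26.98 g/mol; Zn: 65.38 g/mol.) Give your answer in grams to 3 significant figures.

n(Al) = 9.62 / 26.98 = 0.3566 mol
Al³⁺ + 3e⁻ → Al, so n(e⁻) = 3 × 0.3566 = 1.070 mol
Since the cells are in series, n(e⁻) in the Zn cell is also 1.070 mol.
Zn²⁺ + 2e⁻ → Zn, so n(Zn) = 1.070 / 2 = 0.5350 mol
m(Zn) = 0.5350 × 65.38 = 35.0 g

35.0 g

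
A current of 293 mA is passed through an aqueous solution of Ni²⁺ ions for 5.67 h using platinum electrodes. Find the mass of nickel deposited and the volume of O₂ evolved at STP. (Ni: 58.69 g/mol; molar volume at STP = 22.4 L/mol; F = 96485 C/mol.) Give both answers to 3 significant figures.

1.82 g Ni; 0.347 L O₂

Q = 0.293 × 20412 = 5981 C; n(e⁻) = 5981 / 96485 = 0.06199 mol
Cathode: Ni²⁺ + 2e⁻ → Ni → n(Ni) = 0.06199/2 = 0.03100 mol → 1.82 g
Anode: 2H₂O → O₂ + 4H⁺ + 4e⁻ → n(O₂) = 0.06199/4 = 0.01550 mol → 0.347 L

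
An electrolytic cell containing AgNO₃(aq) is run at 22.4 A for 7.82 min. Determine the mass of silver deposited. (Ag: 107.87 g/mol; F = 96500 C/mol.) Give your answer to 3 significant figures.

11.7 g

Charge passed = 22.4 × 469.2 = 10510 C
Moles of electrons = 10510 / 96500 = 0.1089 mol
Ag⁺ + e⁻ → Ag, so n(Ag) = 0.1089 mol
m = 0.1089 × 107.87 = 11.7 g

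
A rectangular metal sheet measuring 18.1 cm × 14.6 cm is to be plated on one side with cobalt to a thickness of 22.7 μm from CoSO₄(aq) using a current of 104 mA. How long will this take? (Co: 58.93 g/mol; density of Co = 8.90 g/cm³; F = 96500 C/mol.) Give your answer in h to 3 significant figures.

Plated area = 18.1 × 14.6 = 264.3 cm²
Volume = 264.3 × 22.7×10⁻⁴ cm = 0.6000 cm³
m(Co) = 0.6000 × 8.90 = 5.340 g
n(Co) = 5.340 / 58.93 = 0.09062 mol; n(e⁻) = 2 × 0.09062 = 0.1812 mol
Q = 0.1812 × 96500 = 17490 C
t = 17490 / 0.104 = 1.682×10^5 s = 46.7 h

46.7 h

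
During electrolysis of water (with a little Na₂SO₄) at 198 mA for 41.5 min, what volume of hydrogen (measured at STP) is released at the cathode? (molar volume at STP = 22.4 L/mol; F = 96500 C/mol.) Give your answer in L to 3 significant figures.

0.0572 L

Charge passed = 0.198 × 2490 = 493.0 C
n(e⁻) = Q/F = 493.0/96500 = 0.005109 mol
2H⁺ + 2e⁻ → H₂, so n(H₂) = 0.005109 / 2 = 0.002555 mol
V = 0.002555 × 22.4 = 0.05723 L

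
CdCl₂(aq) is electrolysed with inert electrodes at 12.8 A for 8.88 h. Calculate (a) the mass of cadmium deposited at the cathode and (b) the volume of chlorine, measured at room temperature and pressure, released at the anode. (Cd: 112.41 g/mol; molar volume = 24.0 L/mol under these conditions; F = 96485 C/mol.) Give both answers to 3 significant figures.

238 g Cd; 50.9 L Cl₂

Q = 12.8 × 31968 = 4.092×10^5 C; n(e⁻) = 4.092×10^5 / 96485 = 4.241 mol
Cathode: Cd²⁺ + 2e⁻ → Cd → n(Cd) = 4.241/2 = 2.121 mol → 238 g
Anode: 2Cl⁻ → Cl₂ + 2e⁻ → n(Cl₂) = 4.241/2 = 2.121 mol → 50.9 L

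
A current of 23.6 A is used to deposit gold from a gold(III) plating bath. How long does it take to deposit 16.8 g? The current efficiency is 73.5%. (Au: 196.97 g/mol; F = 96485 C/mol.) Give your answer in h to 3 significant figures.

0.395 h

n(Au) = 16.8 / 196.97 = 0.08529 mol
Au³⁺ + 3e⁻ → Au, so n(e⁻) = 3 × 0.08529 = 0.2559 mol
Q = 0.2559 × 96485 / 0.735 = 33590 C
t = Q / I = 33590 / 23.6 = 1423 s = 0.395 h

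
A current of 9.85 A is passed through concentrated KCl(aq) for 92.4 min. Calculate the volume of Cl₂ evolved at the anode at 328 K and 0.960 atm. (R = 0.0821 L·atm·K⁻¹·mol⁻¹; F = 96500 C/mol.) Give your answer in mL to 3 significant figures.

Q = It = 9.85 × 5544 = 54610 C
n(e⁻) = Q/F = 54610/96500 = 0.5659 mol
2Cl⁻ → Cl₂ + 2e⁻, so n(Cl₂) = 0.5659 / 2 = 0.2830 mol
V = nRT/P = 0.2830 × 0.0821 × 328 / 0.960 = 7.938 L
= 7940 mL

7940 mL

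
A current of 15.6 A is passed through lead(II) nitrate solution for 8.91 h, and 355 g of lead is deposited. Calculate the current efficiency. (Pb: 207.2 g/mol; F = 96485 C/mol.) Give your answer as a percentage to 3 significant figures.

66.1%

Q = 15.6 × 32076 = 5.004×10^5 C
n(e⁻) = 5.004×10^5 / 96485 = 5.186 mol
Pb²⁺ + 2e⁻ → Pb, so theoretical n(Pb) = 2.593 mol → 537.3 g
Efficiency = 355 / 537.3 = 0.6607 = 66.1%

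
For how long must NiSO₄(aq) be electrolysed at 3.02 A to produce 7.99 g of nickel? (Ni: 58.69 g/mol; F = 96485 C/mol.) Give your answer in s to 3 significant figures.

8700 s

n(Ni) = 7.99 / 58.69 = 0.1361 mol
Ni²⁺ + 2e⁻ → Ni, so n(e⁻) = 2 × 0.1361 = 0.2722 mol
Q = 0.2722 × 96485 = 26260 C
t = Q / I = 26260 / 3.02 = 8695 s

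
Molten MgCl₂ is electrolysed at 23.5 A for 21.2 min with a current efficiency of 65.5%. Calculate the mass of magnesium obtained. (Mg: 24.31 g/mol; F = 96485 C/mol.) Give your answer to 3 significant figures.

2.47 g

Q = 23.5 × 1272 = 29890 C
n(e⁻) = 29890 / 96485 = 0.3098 mol
Mg²⁺ + 2e⁻ → Mg, so theoretical m(Mg) = 0.1549 × 24.31 = 3.766 g
Actual mass = 65.5% × 3.766 = 2.47 g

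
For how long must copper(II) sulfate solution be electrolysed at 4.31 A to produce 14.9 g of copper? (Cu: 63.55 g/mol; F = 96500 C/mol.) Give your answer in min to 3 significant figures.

n(Cu) = 14.9 / 63.55 = 0.2345 mol
Cu²⁺ + 2e⁻ → Cu, so n(e⁻) = 2 × 0.2345 = 0.4690 mol
Q = 0.4690 × 96500 = 45260 C
t = Q / I = 45260 / 4.31 = 10500 s = 175 min

175 min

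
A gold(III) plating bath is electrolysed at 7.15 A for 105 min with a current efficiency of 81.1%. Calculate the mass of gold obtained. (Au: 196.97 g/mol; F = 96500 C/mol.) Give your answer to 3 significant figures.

Q = 7.15 × 6300 = 45050 C
n(e⁻) = 45050 / 96500 = 0.4668 mol
Au³⁺ + 3e⁻ → Au, so theoretical m(Au) = 0.1556 × 196.97 = 30.65 g
Actual mass = 81.1% × 30.65 = 24.9 g

24.9 g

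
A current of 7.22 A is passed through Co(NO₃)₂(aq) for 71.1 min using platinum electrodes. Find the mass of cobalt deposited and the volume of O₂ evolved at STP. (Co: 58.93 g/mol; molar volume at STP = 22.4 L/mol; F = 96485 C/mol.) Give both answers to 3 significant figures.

Q = 7.22 × 4266 = 30800 C; n(e⁻) = 30800 / 96485 = 0.3192 mol
Cathode: Co²⁺ + 2e⁻ → Co → n(Co) = 0.3192/2 = 0.1596 mol → 9.41 g
Anode: 2H₂O → O₂ + 4H⁺ + 4e⁻ → n(O₂) = 0.3192/4 = 0.07980 mol → 1.79 L

9.41 g Co; 1.79 L O₂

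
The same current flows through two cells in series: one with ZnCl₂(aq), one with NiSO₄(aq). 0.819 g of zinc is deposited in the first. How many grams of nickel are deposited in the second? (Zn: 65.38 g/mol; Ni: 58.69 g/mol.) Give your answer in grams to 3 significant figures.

n(Zn) = 0.819 / 65.38 = 0.01253 mol
Zn²⁺ + 2e⁻ → Zn, so n(e⁻) = 2 × 0.01253 = 0.02506 mol
The cells are in series, so the same charge (and hence the same n(e⁻) = 0.02506 mol) passes through both.
Ni²⁺ + 2e⁻ → Ni, so n(Ni) = 0.02506 / 2 = 0.01253 mol
m(Ni) = 0.01253 × 58.69 = 0.735 g

0.735 g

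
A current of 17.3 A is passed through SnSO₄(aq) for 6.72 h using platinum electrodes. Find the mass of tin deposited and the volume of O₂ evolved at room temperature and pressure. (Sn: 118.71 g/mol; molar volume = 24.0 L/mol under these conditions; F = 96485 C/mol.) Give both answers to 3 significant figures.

Q = 17.3 × 24192 = 4.185×10^5 C; n(e⁻) = 4.185×10^5 / 96485 = 4.337 mol
Cathode: Sn²⁺ + 2e⁻ → Sn → n(Sn) = 4.337/2 = 2.169 mol → 257 g
Anode: 2H₂O → O₂ + 4H⁺ + 4e⁻ → n(O₂) = 4.337/4 = 1.084 mol → 26.0 L

257 g Sn; 26.0 L O₂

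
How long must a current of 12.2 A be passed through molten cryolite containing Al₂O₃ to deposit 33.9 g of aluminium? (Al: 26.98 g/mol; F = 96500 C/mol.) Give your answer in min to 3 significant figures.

497 min

n(Al) = 33.9 / 26.98 = 1.256 mol
Al³⁺ + 3e⁻ → Al, so n(e⁻) = 3 × 1.256 = 3.768 mol
Q = 3.768 × 96500 = 3.636×10^5 C
t = Q / I = 3.636×10^5 / 12.2 = 29800 s = 497 min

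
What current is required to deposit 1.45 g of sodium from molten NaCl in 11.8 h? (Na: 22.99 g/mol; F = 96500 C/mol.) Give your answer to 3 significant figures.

0.143 A

n(Na) = 1.45 / 22.99 = 0.06307 mol
Na⁺ + e⁻ → Na, so n(e⁻) = 0.06307 mol
Q = 0.06307 × 96500 = 6086 C
I = Q / t = 6086 / 42480 s = 0.143 A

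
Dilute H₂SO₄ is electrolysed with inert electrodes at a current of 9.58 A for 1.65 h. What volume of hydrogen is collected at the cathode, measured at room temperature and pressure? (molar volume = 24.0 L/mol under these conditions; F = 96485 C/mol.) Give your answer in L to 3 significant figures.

Q = It = 9.58 × 5940 = 56910 C
n(e⁻) = 56910 / 96485 = 0.5898 mol
2H⁺ + 2e⁻ → H₂, so n(H₂) = 0.5898 / 2 = 0.2949 mol
V = 0.2949 × 24.0 = 7.078 L

7.08 L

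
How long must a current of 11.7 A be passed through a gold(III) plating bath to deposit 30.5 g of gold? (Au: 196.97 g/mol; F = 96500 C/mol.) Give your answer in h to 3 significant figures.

n(Au) = 30.5 / 196.97 = 0.1548 mol
Au³⁺ + 3e⁻ → Au, so n(e⁻) = 3 × 0.1548 = 0.4644 mol
Q = 0.4644 × 96500 = 44810 C
t = Q / I = 44810 / 11.7 = 3830 s = 1.06 h

1.06 h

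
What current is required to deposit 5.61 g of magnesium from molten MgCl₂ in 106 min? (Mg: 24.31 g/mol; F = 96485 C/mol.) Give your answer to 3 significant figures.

7.00 A

n(Mg) = 5.61 / 24.31 = 0.2308 mol
Mg²⁺ + 2e⁻ → Mg, so n(e⁻) = 2 × 0.2308 = 0.4616 mol
Q = 0.4616 × 96485 = 44540 C
I = Q / t = 44540 / 6360 s = 7.00 A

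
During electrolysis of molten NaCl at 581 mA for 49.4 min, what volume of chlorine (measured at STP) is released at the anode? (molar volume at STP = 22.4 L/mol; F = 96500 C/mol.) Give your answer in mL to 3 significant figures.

200 mL

Q = It = 0.581 × 2964 = 1722 C
n(e⁻) = 1722 / 96500 = 0.01784 mol
2Cl⁻ → Cl₂ + 2e⁻, so n(Cl₂) = 0.01784 / 2 = 0.008920 mol
V = 0.008920 × 22.4 = 0.1998 L
= 200 mL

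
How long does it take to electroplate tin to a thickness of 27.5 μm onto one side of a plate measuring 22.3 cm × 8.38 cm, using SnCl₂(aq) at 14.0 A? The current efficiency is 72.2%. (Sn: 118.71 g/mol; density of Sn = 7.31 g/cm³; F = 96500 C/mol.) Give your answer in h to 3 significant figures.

Plated area = 22.3 × 8.38 = 186.9 cm²
Volume = 186.9 × 27.5×10⁻⁴ cm = 0.5140 cm³
m(Sn) = 0.5140 × 7.31 = 3.757 g
n(Sn) = 3.757 / 118.71 = 0.03165 mol; n(e⁻) = 2 × 0.03165 = 0.06330 mol
Q = 0.06330 × 96500 / 0.722 = 8460 C
t = 8460 / 14.0 = 604.3 s = 0.168 h

0.168 h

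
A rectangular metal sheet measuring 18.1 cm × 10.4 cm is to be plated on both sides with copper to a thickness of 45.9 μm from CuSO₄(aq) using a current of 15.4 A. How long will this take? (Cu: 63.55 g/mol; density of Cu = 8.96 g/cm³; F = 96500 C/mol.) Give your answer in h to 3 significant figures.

0.848 h

Plated area = 2 × 18.1 × 10.4 = 376.5 cm²
Volume = 376.5 × 45.9×10⁻⁴ cm = 1.728 cm³
m(Cu) = 1.728 × 8.96 = 15.48 g
n(Cu) = 15.48 / 63.55 = 0.2436 mol; n(e⁻) = 2 × 0.2436 = 0.4872 mol
Q = 0.4872 × 96500 = 47010 C
t = 47010 / 15.4 = 3053 s = 0.848 h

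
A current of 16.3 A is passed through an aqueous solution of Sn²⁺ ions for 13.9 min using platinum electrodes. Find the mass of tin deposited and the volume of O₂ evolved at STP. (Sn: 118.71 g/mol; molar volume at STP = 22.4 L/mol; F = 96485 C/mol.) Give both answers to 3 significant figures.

8.36 g Sn; 0.789 L O₂

Q = 16.3 × 834 = 13590 C; n(e⁻) = 13590 / 96485 = 0.1409 mol
Cathode: Sn²⁺ + 2e⁻ → Sn → n(Sn) = 0.1409/2 = 0.07045 mol → 8.36 g
Anode: 2H₂O → O₂ + 4H⁺ + 4e⁻ → n(O₂) = 0.1409/4 = 0.03523 mol → 0.789 L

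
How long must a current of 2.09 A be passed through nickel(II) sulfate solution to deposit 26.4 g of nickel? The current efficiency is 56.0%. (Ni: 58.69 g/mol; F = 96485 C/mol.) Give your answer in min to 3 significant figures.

n(Ni) = 26.4 / 58.69 = 0.4498 mol
Ni²⁺ + 2e⁻ → Ni, so n(e⁻) = 2 × 0.4498 = 0.8996 mol
Q = 0.8996 × 96485 / 0.560 = 1.550×10^5 C
t = Q / I = 1.550×10^5 / 2.09 = 74160 s = 1240 min

1240 min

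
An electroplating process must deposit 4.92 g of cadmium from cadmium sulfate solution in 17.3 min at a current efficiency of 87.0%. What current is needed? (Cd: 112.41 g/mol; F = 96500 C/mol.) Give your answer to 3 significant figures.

n(Cd) = 4.92 / 112.41 = 0.04377 mol
Cd²⁺ + 2e⁻ → Cd, so n(e⁻) = 2 × 0.04377 = 0.08754 mol
Q = 0.08754 × 96500 / 0.870 = 9710 C
I = Q / t = 9710 / 1038 s = 9.35 A

9.35 A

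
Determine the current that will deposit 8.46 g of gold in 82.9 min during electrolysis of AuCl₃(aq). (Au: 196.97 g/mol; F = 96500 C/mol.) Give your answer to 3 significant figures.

n(Au) = 8.46 / 196.97 = 0.04295 mol
Au³⁺ + 3e⁻ → Au, so n(e⁻) = 3 × 0.04295 = 0.1289 mol
Q = 0.1289 × 96500 = 12440 C
I = Q / t = 12440 / 4974 s = 2.50 A

2.50 A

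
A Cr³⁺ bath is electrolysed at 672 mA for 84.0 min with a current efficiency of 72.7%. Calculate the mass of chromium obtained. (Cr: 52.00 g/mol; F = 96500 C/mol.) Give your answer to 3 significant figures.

Q = 0.672 × 5040 = 3387 C
n(e⁻) = 3387 / 96500 = 0.03510 mol
Cr³⁺ + 3e⁻ → Cr, so theoretical m(Cr) = 0.01170 × 52.00 = 0.6084 g
Actual mass = 72.7% × 0.6084 = 0.442 g

0.442 g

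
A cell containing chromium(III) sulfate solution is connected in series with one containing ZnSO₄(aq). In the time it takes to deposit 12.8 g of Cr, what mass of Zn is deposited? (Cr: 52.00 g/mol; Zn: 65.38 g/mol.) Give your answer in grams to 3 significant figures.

24.1 g

n(Cr) = 12.8 / 52.00 = 0.2462 mol
Cr³⁺ + 3e⁻ → Cr, so n(e⁻) = 3 × 0.2462 = 0.7386 mol
In series, the same 0.7386 mol of electrons flows through the second cell.
Zn²⁺ + 2e⁻ → Zn, so n(Zn) = 0.7386 / 2 = 0.3693 mol
m(Zn) = 0.3693 × 65.38 = 24.1 g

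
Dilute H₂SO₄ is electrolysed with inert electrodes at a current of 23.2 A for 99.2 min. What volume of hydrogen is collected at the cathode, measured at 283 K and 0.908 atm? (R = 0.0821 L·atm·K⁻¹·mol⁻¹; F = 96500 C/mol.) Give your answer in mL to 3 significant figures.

Q = It = 23.2 × 5952 = 1.381×10^5 C
Moles of electrons = 1.381×10^5 / 96500 = 1.431 mol
2H⁺ + 2e⁻ → H₂, so n(H₂) = 1.431 / 2 = 0.7155 mol
V = nRT/P = 0.7155 × 0.0821 × 283 / 0.908 = 18.31 L
= 18300 mL

18300 mL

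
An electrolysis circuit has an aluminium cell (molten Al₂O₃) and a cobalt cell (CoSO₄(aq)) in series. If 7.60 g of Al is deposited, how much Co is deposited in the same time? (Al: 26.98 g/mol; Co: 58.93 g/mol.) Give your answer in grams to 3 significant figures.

n(Al) = 7.60 / 26.98 = 0.2817 mol
Al³⁺ + 3e⁻ → Al, so n(e⁻) = 3 × 0.2817 = 0.8451 mol
Same current for the same time ⇒ same n(e⁻) = 0.8451 mol in both cells.
Co²⁺ + 2e⁻ → Co, so n(Co) = 0.8451 / 2 = 0.4226 mol
m(Co) = 0.4226 × 58.93 = 24.9 g

24.9 g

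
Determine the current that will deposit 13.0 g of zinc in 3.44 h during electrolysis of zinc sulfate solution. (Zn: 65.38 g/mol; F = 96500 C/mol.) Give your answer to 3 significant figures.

3.10 A

n(Zn) = 13.0 / 65.38 = 0.1988 mol
Zn²⁺ + 2e⁻ → Zn, so n(e⁻) = 2 × 0.1988 = 0.3976 mol
Q = 0.3976 × 96500 = 38370 C
I = Q / t = 38370 / 12384 s = 3.10 A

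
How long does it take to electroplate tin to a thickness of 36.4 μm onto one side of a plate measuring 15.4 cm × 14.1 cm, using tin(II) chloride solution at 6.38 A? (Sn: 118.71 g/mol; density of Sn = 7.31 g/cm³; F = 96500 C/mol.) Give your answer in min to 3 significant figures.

24.5 min

Plated area = 15.4 × 14.1 = 217.1 cm²
Volume = 217.1 × 36.4×10⁻⁴ cm = 0.7902 cm³
m(Sn) = 0.7902 × 7.31 = 5.776 g
n(Sn) = 5.776 / 118.71 = 0.04866 mol; n(e⁻) = 2 × 0.04866 = 0.09732 mol
Q = 0.09732 × 96500 = 9391 C
t = 9391 / 6.38 = 1472 s = 24.5 min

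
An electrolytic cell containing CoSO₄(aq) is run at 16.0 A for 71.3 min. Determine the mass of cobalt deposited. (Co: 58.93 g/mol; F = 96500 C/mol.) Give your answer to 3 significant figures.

Q = 16.0 A × 4278 s = 68450 C
n(e⁻) = Q/F = 68450/96500 = 0.7093 mol
Co²⁺ + 2e⁻ → Co, so n(Co) = 0.7093 / 2 = 0.3547 mol
m = 0.3547 × 58.93 = 20.9 g

20.9 g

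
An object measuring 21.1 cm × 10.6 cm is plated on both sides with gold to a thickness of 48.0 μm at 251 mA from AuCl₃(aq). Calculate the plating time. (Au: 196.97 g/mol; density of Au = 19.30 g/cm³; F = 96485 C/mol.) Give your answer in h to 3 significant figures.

Plated area = 2 × 21.1 × 10.6 = 447.3 cm²
Volume = 447.3 × 48.0×10⁻⁴ cm = 2.147 cm³
m(Au) = 2.147 × 19.30 = 41.44 g
n(Au) = 41.44 / 196.97 = 0.2104 mol; n(e⁻) = 3 × 0.2104 = 0.6312 mol
Q = 0.6312 × 96485 = 60900 C
t = 60900 / 0.251 = 2.426×10^5 s = 67.4 h

67.4 h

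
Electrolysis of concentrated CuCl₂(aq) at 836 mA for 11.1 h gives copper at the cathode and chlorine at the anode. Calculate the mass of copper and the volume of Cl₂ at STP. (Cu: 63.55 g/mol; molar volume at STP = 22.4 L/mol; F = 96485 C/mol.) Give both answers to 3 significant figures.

Q = 0.836 × 39960 = 33410 C; n(e⁻) = 33410 / 96485 = 0.3463 mol
Cathode: Cu²⁺ + 2e⁻ → Cu → n(Cu) = 0.3463/2 = 0.1732 mol → 11.0 g
Anode: 2Cl⁻ → Cl₂ + 2e⁻ → n(Cl₂) = 0.3463/2 = 0.1732 mol → 3.88 L

11.0 g Cu; 3.88 L Cl₂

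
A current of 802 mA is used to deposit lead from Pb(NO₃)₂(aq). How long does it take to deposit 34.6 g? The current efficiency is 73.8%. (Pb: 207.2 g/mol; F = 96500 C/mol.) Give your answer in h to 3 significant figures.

15.1 h

n(Pb) = 34.6 / 207.2 = 0.1670 mol
Pb²⁺ + 2e⁻ → Pb, so n(e⁻) = 2 × 0.1670 = 0.3340 mol
Q = 0.3340 × 96500 / 0.738 = 43670 C
t = Q / I = 43670 / 0.802 = 54450 s = 15.1 h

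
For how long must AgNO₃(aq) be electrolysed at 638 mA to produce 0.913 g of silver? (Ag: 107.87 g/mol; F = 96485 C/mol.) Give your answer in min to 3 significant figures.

n(Ag) = 0.913 / 107.87 = 0.008464 mol
Ag⁺ + e⁻ → Ag, so n(e⁻) = 0.008464 mol
Q = 0.008464 × 96485 = 816.6 C
t = Q / I = 816.6 / 0.638 = 1280 s = 21.3 min

21.3 min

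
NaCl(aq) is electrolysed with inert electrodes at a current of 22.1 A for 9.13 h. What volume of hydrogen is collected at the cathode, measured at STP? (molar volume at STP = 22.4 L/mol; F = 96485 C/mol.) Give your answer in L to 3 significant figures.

Charge passed = 22.1 × 32868 = 7.264×10^5 C
n(e⁻) = Q/F = 7.264×10^5/96485 = 7.529 mol
2H⁺ + 2e⁻ → H₂, so n(H₂) = 7.529 / 2 = 3.765 mol
V = 3.765 × 22.4 = 84.34 L

84.3 L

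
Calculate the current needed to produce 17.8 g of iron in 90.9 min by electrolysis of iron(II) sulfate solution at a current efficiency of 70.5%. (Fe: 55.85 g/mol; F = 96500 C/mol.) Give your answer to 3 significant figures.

n(Fe) = 17.8 / 55.85 = 0.3187 mol
Fe²⁺ + 2e⁻ → Fe, so n(e⁻) = 2 × 0.3187 = 0.6374 mol
Q = 0.6374 × 96500 / 0.705 = 87250 C
I = Q / t = 87250 / 5454 s = 16.0 A

16.0 A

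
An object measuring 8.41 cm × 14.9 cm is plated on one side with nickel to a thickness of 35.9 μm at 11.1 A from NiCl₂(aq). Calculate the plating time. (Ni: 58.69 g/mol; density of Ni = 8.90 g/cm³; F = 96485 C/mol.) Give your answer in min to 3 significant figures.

19.8 min

Plated area = 8.41 × 14.9 = 125.3 cm²
Volume = 125.3 × 35.9×10⁻⁴ cm = 0.4498 cm³
m(Ni) = 0.4498 × 8.90 = 4.003 g
n(Ni) = 4.003 / 58.69 = 0.06821 mol; n(e⁻) = 2 × 0.06821 = 0.1364 mol
Q = 0.1364 × 96485 = 13160 C
t = 13160 / 11.1 = 1186 s = 19.8 min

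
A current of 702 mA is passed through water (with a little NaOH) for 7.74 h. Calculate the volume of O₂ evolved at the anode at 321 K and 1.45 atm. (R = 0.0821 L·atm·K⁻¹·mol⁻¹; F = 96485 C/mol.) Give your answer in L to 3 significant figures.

Q = It = 0.702 × 27864 = 19560 C
n(e⁻) = 19560 / 96485 = 0.2027 mol
2H₂O → O₂ + 4H⁺ + 4e⁻, so n(O₂) = 0.2027 / 4 = 0.05068 mol
V = nRT/P = 0.05068 × 0.0821 × 321 / 1.45 = 0.9211 L

0.921 L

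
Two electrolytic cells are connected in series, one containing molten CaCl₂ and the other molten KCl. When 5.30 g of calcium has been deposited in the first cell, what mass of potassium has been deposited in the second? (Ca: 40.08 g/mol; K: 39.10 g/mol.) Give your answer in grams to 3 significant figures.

n(Ca) = 5.30 / 40.08 = 0.1322 mol
Ca²⁺ + 2e⁻ → Ca, so n(e⁻) = 2 × 0.1322 = 0.2644 mol
Same current for the same time ⇒ same n(e⁻) = 0.2644 mol in both cells.
K⁺ + e⁻ → K, so n(K) = 0.2644 mol
m(K) = 0.2644 × 39.10 = 10.3 g

10.3 g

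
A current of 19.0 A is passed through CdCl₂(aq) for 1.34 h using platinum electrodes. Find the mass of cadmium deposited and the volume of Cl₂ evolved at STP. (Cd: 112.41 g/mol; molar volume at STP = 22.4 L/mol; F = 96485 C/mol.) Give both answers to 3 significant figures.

Q = 19.0 × 4824 = 91660 C; n(e⁻) = 91660 / 96485 = 0.9500 mol
Cathode: Cd²⁺ + 2e⁻ → Cd → n(Cd) = 0.9500/2 = 0.4750 mol → 53.4 g
Anode: 2Cl⁻ → Cl₂ + 2e⁻ → n(Cl₂) = 0.9500/2 = 0.4750 mol → 10.6 L

53.4 g Cd; 10.6 L Cl₂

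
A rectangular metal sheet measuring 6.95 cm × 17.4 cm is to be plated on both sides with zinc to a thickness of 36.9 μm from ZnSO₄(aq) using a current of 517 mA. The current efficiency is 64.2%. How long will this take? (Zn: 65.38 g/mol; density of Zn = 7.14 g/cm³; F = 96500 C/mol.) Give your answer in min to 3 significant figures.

Plated area = 2 × 6.95 × 17.4 = 241.9 cm²
Volume = 241.9 × 36.9×10⁻⁴ cm = 0.8926 cm³
m(Zn) = 0.8926 × 7.14 = 6.373 g
n(Zn) = 6.373 / 65.38 = 0.09748 mol; n(e⁻) = 2 × 0.09748 = 0.1950 mol
Q = 0.1950 × 96500 / 0.642 = 29310 C
t = 29310 / 0.517 = 56690 s = 945 min

945 min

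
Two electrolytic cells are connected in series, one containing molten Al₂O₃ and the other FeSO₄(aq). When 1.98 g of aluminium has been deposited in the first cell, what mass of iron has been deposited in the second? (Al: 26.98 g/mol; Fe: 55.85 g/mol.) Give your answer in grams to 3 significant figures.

n(Al) = 1.98 / 26.98 = 0.07339 mol
Al³⁺ + 3e⁻ → Al, so n(e⁻) = 3 × 0.07339 = 0.2202 mol
In series, the same 0.2202 mol of electrons flows through the second cell.
Fe²⁺ + 2e⁻ → Fe, so n(Fe) = 0.2202 / 2 = 0.1101 mol
m(Fe) = 0.1101 × 55.85 = 6.15 g

6.15 g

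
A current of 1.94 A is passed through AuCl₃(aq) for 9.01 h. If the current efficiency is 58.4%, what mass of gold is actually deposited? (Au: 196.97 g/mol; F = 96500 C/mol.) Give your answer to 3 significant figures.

25.0 g

Q = 1.94 × 32436 = 62930 C
n(e⁻) = 62930 / 96500 = 0.6521 mol
Au³⁺ + 3e⁻ → Au, so theoretical m(Au) = 0.2174 × 196.97 = 42.82 g
Actual mass = 58.4% × 42.82 = 25.0 g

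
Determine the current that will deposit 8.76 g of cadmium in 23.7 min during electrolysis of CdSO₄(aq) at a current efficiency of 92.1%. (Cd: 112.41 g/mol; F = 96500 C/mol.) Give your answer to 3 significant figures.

11.5 A

n(Cd) = 8.76 / 112.41 = 0.07793 mol
Cd²⁺ + 2e⁻ → Cd, so n(e⁻) = 2 × 0.07793 = 0.1559 mol
Q = 0.1559 × 96500 / 0.921 = 16330 C
I = Q / t = 16330 / 1422 s = 11.5 A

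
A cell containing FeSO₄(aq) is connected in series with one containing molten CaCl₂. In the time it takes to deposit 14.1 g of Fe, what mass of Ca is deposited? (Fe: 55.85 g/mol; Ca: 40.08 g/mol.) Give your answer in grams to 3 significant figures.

n(Fe) = 14.1 / 55.85 = 0.2525 mol
Fe²⁺ + 2e⁻ → Fe, so n(e⁻) = 2 × 0.2525 = 0.5050 mol
Since the cells are in series, n(e⁻) in the Ca cell is also 0.5050 mol.
Ca²⁺ + 2e⁻ → Ca, so n(Ca) = 0.5050 / 2 = 0.2525 mol
m(Ca) = 0.2525 × 40.08 = 10.1 g

10.1 g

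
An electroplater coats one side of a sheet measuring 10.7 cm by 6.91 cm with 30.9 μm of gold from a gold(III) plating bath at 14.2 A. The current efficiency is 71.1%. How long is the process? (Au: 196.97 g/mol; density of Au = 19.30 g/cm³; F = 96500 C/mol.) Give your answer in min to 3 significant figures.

Plated area = 10.7 × 6.91 = 73.94 cm²
Volume = 73.94 × 30.9×10⁻⁴ cm = 0.2285 cm³
m(Au) = 0.2285 × 19.30 = 4.410 g
n(Au) = 4.410 / 196.97 = 0.02239 mol; n(e⁻) = 3 × 0.02239 = 0.06717 mol
Q = 0.06717 × 96500 / 0.711 = 9117 C
t = 9117 / 14.2 = 642.0 s = 10.7 min

10.7 min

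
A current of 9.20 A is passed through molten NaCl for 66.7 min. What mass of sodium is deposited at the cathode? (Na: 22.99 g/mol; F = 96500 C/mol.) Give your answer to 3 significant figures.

8.77 g

Charge passed = 9.20 × 4002 = 36820 C
n(e⁻) = Q/F = 36820/96500 = 0.3816 mol
Na⁺ + e⁻ → Na, so n(Na) = 0.3816 mol
m = 0.3816 × 22.99 = 8.77 g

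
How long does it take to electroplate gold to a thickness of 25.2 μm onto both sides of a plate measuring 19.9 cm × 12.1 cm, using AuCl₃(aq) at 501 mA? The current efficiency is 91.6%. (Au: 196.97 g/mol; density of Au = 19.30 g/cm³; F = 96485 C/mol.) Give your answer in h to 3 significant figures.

Plated area = 2 × 19.9 × 12.1 = 481.6 cm²
Volume = 481.6 × 25.2×10⁻⁴ cm = 1.214 cm³
m(Au) = 1.214 × 19.30 = 23.43 g
n(Au) = 23.43 / 196.97 = 0.1190 mol; n(e⁻) = 3 × 0.1190 = 0.3570 mol
Q = 0.3570 × 96485 / 0.916 = 37600 C
t = 37600 / 0.501 = 75050 s = 20.8 h

20.8 h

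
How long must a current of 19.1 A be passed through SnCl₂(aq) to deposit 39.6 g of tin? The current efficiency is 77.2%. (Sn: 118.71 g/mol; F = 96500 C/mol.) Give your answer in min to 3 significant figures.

72.8 min

n(Sn) = 39.6 / 118.71 = 0.3336 mol
Sn²⁺ + 2e⁻ → Sn, so n(e⁻) = 2 × 0.3336 = 0.6672 mol
Q = 0.6672 × 96500 / 0.772 = 83400 C
t = Q / I = 83400 / 19.1 = 4366 s = 72.8 min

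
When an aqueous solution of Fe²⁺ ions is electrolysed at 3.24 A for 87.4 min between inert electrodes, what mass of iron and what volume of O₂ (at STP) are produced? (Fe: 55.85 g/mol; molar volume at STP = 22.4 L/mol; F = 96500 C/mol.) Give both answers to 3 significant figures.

Q = 3.24 × 5244 = 16990 C; n(e⁻) = 16990 / 96500 = 0.1761 mol
Cathode: Fe²⁺ + 2e⁻ → Fe → n(Fe) = 0.1761/2 = 0.08805 mol → 4.92 g
Anode: 2H₂O → O₂ + 4H⁺ + 4e⁻ → n(O₂) = 0.1761/4 = 0.04403 mol → 0.986 L

4.92 g Fe; 0.986 L O₂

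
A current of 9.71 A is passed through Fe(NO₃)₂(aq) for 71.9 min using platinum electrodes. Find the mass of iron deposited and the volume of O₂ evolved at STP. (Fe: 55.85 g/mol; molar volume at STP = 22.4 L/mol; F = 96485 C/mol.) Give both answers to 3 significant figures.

Q = 9.71 × 4314 = 41890 C; n(e⁻) = 41890 / 96485 = 0.4342 mol
Cathode: Fe²⁺ + 2e⁻ → Fe → n(Fe) = 0.4342/2 = 0.2171 mol → 12.1 g
Anode: 2H₂O → O₂ + 4H⁺ + 4e⁻ → n(O₂) = 0.4342/4 = 0.1086 mol → 2.43 L

12.1 g Fe; 2.43 L O₂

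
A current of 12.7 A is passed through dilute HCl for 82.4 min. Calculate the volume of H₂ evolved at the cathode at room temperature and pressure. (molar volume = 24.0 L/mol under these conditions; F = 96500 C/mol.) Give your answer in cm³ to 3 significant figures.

7810 cm³

Q = It = 12.7 × 4944 = 62790 C
n(e⁻) = 62790 / 96500 = 0.6507 mol
2H⁺ + 2e⁻ → H₂, so n(H₂) = 0.6507 / 2 = 0.3254 mol
V = 0.3254 × 24.0 = 7.810 L
= 7810 cm³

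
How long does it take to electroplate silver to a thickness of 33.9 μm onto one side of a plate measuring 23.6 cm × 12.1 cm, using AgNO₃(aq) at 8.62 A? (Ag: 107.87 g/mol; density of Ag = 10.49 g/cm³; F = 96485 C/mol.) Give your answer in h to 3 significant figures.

Plated area = 23.6 × 12.1 = 285.6 cm²
Volume = 285.6 × 33.9×10⁻⁴ cm = 0.9682 cm³
m(Ag) = 0.9682 × 10.49 = 10.16 g
n(Ag) = 10.16 / 107.87 = 0.09419 mol; n(e⁻) = 0.09419 mol
Q = 0.09419 × 96485 = 9088 C
t = 9088 / 8.62 = 1054 s = 0.293 h

0.293 h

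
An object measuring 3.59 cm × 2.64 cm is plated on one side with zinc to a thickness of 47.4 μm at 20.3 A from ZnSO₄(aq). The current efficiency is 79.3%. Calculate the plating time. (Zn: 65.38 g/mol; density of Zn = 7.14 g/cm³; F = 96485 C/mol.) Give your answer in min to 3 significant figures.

0.980 min

Plated area = 3.59 × 2.64 = 9.478 cm²
Volume = 9.478 × 47.4×10⁻⁴ cm = 0.04493 cm³
m(Zn) = 0.04493 × 7.14 = 0.3208 g
n(Zn) = 0.3208 / 65.38 = 0.004907 mol; n(e⁻) = 2 × 0.004907 = 0.009814 mol
Q = 0.009814 × 96485 / 0.793 = 1194 C
t = 1194 / 20.3 = 58.82 s = 0.980 min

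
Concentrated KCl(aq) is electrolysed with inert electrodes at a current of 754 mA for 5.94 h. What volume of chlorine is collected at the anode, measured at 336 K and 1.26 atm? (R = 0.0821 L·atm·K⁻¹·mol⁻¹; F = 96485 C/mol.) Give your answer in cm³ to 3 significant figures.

1830 cm³

Q = It = 0.754 × 21384 = 16120 C
Moles of electrons = 16120 / 96485 = 0.1671 mol
2Cl⁻ → Cl₂ + 2e⁻, so n(Cl₂) = 0.1671 / 2 = 0.08355 mol
V = nRT/P = 0.08355 × 0.0821 × 336 / 1.26 = 1.829 L
= 1830 cm³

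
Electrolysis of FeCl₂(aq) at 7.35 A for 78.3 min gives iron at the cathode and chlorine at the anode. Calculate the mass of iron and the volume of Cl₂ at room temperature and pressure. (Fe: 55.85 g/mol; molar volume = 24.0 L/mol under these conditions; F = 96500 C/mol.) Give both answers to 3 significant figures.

Q = 7.35 × 4698 = 34530 C; n(e⁻) = 34530 / 96500 = 0.3578 mol
Cathode: Fe²⁺ + 2e⁻ → Fe → n(Fe) = 0.3578/2 = 0.1789 mol → 9.99 g
Anode: 2Cl⁻ → Cl₂ + 2e⁻ → n(Cl₂) = 0.3578/2 = 0.1789 mol → 4.29 L

9.99 g Fe; 4.29 L Cl₂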